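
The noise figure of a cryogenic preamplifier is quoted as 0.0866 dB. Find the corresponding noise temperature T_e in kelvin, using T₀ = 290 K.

5.84 K

F = 10^(0.0866/10) = 1.02014
T_e = (F − 1)·T₀ = (1.02014 − 1) × 290 = 5.84 K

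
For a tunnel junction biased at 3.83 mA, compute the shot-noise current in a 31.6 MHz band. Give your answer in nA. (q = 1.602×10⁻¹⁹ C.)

I_n = √(2qI·B)
2qI·B = 2 × 1.602×10⁻¹⁹ × 3.83×10⁻³ × 3.16×10⁷ = 3.88×10⁻¹⁴ A²
I_n = √(3.88×10⁻¹⁴) = 1.97×10⁻⁷ A = 197 nA

197 nA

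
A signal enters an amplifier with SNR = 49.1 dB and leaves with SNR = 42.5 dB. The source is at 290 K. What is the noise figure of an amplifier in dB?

NF (dB) = SNR_in(dB) − SNR_out(dB) when the source is at T₀
NF = 49.1 − 42.5 = 6.6 dB

6.6 dB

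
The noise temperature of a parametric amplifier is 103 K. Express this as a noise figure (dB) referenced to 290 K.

1.32 dB

F = 1 + T_e/T₀ = 1 + 103/290 = 1.35517
NF = 10 log₁₀(1.35517) = 1.32 dB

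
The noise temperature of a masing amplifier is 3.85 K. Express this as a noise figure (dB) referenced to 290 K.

0.057 dB

F = 1 + T_e/T₀ = 1 + 3.85/290 = 1.01328
NF = 10 log₁₀(1.01328) = 0.057 dB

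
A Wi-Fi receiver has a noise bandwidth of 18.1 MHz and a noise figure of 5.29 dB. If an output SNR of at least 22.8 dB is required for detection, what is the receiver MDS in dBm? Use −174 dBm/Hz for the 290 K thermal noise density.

Sensitivity = −174 + 10 log₁₀(B) + NF + SNR_min
= −174 + 72.58 + 5.29 + 22.8
= −73.33 dBm → −73.3 dBm

−73.3 dBm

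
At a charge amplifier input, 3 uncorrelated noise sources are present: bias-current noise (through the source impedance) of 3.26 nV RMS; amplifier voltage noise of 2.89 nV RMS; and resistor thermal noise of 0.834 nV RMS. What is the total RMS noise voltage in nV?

4.44 nV

Uncorrelated sources add in power (mean-square): V_tot = √(ΣV_i²)
V_tot = √[(3.26×10⁻⁹)² + (2.89×10⁻⁹)² + (8.34×10⁻¹⁰)²] = 4.44×10⁻⁹ V = 4.44 nV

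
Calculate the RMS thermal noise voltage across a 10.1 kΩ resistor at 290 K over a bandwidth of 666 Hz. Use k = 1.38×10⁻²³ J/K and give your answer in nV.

328 nV

V_n = √(4kTRB)
4kTRB = 4 × 1.38×10⁻²³ × 290 × 1.01×10⁴ × 6.66×10² = 1.08×10⁻¹³ V²
V_n = √(1.08×10⁻¹³) = 3.28×10⁻⁷ V = 328 nV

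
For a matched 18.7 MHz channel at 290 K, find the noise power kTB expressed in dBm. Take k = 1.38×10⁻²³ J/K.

−101.3 dBm

P_n = kTB = 1.38×10⁻²³ × 290 × 1.87×10⁷ = 7.48×10⁻¹⁴ W
In dBm: 10 log₁₀(7.48×10⁻¹⁴ / 10⁻³) = −101.3 dBm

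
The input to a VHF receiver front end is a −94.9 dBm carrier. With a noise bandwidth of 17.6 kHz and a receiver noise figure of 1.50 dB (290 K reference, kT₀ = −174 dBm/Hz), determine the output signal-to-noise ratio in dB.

Noise floor: N = −174 + 10 log₁₀(B) + NF
10 log₁₀(1.76×10⁴) = 42.46 dB
N = −174 + 42.46 + 1.50 = −130.04 dBm
SNR = P_sig − N = −94.9 − (−130.04) = 35.14 dB → 35.1 dB

35.1 dB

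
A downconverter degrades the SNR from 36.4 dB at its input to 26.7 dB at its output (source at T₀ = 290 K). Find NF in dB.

NF (dB) = SNR_in(dB) − SNR_out(dB) when the source is at T₀
NF = 36.4 − 26.7 = 9.7 dB

9.7 dB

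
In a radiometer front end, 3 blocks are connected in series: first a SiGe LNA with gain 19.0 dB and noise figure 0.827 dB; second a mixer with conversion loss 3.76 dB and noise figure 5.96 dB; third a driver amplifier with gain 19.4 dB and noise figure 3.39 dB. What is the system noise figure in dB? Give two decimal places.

Convert to linear (a loss of L dB is a gain of −L dB): F_i = 10^(NF_i/10), G_i = 10^(G_i,dB/10)
  Stage 1: F_1 = 10^(0.827/10) = 1.210, G_1 = 10^(19.0/10) = 79.43
  Stage 2: F_2 = 10^(5.96/10) = 3.945, G_2 = 10^(−3.76/10) = 0.4207
  Stage 3: F_3 = 10^(3.39/10) = 2.183, G_3 = 10^(19.4/10) = 87.10
Friis cascade:
  F = 1.210 + (3.945 − 1)/79.43 + (2.183 − 1)/33.42 = 1.282
NF = 10 log₁₀(1.282) = 1.08 dB

1.08 dB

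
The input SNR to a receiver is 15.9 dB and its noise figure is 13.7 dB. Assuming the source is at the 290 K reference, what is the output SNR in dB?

By definition F = SNR_in/SNR_out, so in dB: SNR_out = SNR_in − NF
SNR_out = 15.9 − 13.7 = 2.2 dB

2.2 dB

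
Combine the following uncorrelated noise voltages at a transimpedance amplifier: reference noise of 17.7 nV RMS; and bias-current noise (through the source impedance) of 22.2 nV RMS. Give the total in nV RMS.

28.4 nV

Uncorrelated sources add in power (mean-square): V_tot = √(ΣV_i²)
V_tot = √[(1.77×10⁻⁸)² + (2.22×10⁻⁸)²] = 2.84×10⁻⁸ V = 28.4 nV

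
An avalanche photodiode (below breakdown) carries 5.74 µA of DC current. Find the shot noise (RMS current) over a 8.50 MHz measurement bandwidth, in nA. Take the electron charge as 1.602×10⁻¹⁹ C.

I_n = √(2qI·B)
2qI·B = 2 × 1.602×10⁻¹⁹ × 5.74×10⁻⁶ × 8.50×10⁶ = 1.56×10⁻¹⁷ A²
I_n = √(1.56×10⁻¹⁷) = 3.95×10⁻⁹ A = 3.95 nA

3.95 nA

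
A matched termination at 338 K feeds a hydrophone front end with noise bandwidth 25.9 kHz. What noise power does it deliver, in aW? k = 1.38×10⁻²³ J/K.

121 aW

P_n = kTB = 1.38×10⁻²³ × 338 × 2.59×10⁴ = 1.21×10⁻¹⁶ W = 121 aW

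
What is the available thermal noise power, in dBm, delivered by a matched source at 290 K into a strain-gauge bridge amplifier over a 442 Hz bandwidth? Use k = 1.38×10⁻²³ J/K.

−147.5 dBm

P_n = kTB = 1.38×10⁻²³ × 290 × 4.42×10² = 1.77×10⁻¹⁸ W
In dBm: 10 log₁₀(1.77×10⁻¹⁸ / 10⁻³) = −147.5 dBm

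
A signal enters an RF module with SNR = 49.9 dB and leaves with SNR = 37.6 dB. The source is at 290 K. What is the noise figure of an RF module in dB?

12.3 dB

NF (dB) = SNR_in(dB) − SNR_out(dB) when the source is at T₀
NF = 49.9 − 37.6 = 12.3 dB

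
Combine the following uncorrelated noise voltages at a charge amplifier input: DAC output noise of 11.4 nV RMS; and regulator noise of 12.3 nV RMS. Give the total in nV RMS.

16.8 nV

Uncorrelated sources add in power (mean-square): V_tot = √(ΣV_i²)
V_tot = √[(1.14×10⁻⁸)² + (1.23×10⁻⁸)²] = 1.68×10⁻⁸ V = 16.8 nV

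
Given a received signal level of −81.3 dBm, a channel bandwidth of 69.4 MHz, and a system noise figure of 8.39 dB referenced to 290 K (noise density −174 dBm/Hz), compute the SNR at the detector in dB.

Noise floor: N = −174 + 10 log₁₀(B) + NF
10 log₁₀(6.94×10⁷) = 78.41 dB
N = −174 + 78.41 + 8.39 = −87.20 dBm
SNR = P_sig − N = −81.3 − (−87.20) = 5.90 dB → 5.9 dB

5.9 dB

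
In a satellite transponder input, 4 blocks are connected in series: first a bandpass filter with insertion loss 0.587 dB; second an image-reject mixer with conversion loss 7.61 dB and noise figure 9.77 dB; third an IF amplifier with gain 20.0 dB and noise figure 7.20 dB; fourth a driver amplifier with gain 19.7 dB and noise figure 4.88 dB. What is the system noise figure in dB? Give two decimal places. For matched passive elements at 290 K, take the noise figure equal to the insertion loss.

15.92 dB

Convert to linear (a loss of L dB is a gain of −L dB): F_i = 10^(NF_i/10), G_i = 10^(G_i,dB/10)
  Stage 1: F_1 = 10^(0.587/10) = 1.145, G_1 = 10^(−0.587/10) = 0.8736
  Stage 2: F_2 = 10^(9.77/10) = 9.484, G_2 = 10^(−7.61/10) = 0.1734
  Stage 3: F_3 = 10^(7.20/10) = 5.248, G_3 = 10^(20.0/10) = 100.0
  Stage 4: F_4 = 10^(4.88/10) = 3.076, G_4 = 10^(19.7/10) = 93.33
Friis cascade:
  F = 1.145 + (9.484 − 1)/0.8736 + (5.248 − 1)/0.1515 + (3.076 − 1)/15.15 = 39.04
NF = 10 log₁₀(39.04) = 15.92 dB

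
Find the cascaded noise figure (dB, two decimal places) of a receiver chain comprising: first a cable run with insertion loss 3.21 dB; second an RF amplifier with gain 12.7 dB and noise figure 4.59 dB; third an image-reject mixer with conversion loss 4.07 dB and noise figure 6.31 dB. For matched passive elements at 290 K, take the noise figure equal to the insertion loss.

8.06 dB

Convert to linear (a loss of L dB is a gain of −L dB): F_i = 10^(NF_i/10), G_i = 10^(G_i,dB/10)
  Stage 1: F_1 = 10^(3.21/10) = 2.094, G_1 = 10^(−3.21/10) = 0.4775
  Stage 2: F_2 = 10^(4.59/10) = 2.877, G_2 = 10^(12.7/10) = 18.62
  Stage 3: F_3 = 10^(6.31/10) = 4.276, G_3 = 10^(−4.07/10) = 0.3917
Friis cascade:
  F = 2.094 + (2.877 − 1)/0.4775 + (4.276 − 1)/8.892 = 6.394
NF = 10 log₁₀(6.394) = 8.06 dB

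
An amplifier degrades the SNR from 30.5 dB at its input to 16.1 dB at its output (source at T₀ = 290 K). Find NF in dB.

NF (dB) = SNR_in(dB) − SNR_out(dB) when the source is at T₀
NF = 30.5 − 16.1 = 14.4 dB

14.4 dB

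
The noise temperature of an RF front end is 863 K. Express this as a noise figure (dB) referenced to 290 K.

F = 1 + T_e/T₀ = 1 + 863/290 = 3.97586
NF = 10 log₁₀(3.97586) = 5.99 dB

5.99 dB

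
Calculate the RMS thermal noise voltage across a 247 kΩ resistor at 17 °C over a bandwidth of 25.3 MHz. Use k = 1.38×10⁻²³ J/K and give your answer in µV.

316 µV

T = 17 °C + 273.15 = 290.15 K
V_n = √(4kTRB)
4kTRB = 4 × 1.38×10⁻²³ × 290.15 × 2.47×10⁵ × 2.53×10⁷ = 1.00×10⁻⁷ V²
V_n = √(1.00×10⁻⁷) = 3.16×10⁻⁴ V = 316 µV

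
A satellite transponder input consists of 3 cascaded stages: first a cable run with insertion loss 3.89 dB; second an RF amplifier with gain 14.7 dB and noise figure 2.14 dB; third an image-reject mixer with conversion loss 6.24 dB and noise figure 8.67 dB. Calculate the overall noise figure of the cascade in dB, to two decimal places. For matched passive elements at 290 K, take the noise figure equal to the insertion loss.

6.57 dB

Convert to linear (a loss of L dB is a gain of −L dB): F_i = 10^(NF_i/10), G_i = 10^(G_i,dB/10)
  Stage 1: F_1 = 10^(3.89/10) = 2.449, G_1 = 10^(−3.89/10) = 0.4083
  Stage 2: F_2 = 10^(2.14/10) = 1.637, G_2 = 10^(14.7/10) = 29.51
  Stage 3: F_3 = 10^(8.67/10) = 7.362, G_3 = 10^(−6.24/10) = 0.2377
Friis cascade:
  F = 2.449 + (1.637 − 1)/0.4083 + (7.362 − 1)/12.05 = 4.537
NF = 10 log₁₀(4.537) = 6.57 dB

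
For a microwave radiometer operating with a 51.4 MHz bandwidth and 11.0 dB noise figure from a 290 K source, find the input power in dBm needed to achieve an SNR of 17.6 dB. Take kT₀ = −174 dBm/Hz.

Sensitivity = −174 + 10 log₁₀(B) + NF + SNR_min
= −174 + 77.11 + 11.0 + 17.6
= −68.29 dBm → −68.3 dBm

−68.3 dBm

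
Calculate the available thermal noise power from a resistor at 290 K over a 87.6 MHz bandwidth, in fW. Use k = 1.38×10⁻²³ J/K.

P_n = kTB = 1.38×10⁻²³ × 290 × 8.76×10⁷ = 3.51×10⁻¹³ W = 351 fW

351 fW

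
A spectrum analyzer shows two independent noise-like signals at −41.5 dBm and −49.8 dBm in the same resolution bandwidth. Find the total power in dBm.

−40.9 dBm

Convert to linear, add, convert back:
P₁ = 7.08×10⁻⁸ W, P₂ = 1.05×10⁻⁸ W
P_tot = 8.13×10⁻⁸ W → 10 log₁₀(P_tot / 10⁻³) = −40.9 dBm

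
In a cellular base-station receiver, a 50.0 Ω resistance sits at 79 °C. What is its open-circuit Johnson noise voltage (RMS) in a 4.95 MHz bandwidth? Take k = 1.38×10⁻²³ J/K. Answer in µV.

T = 79 °C + 273.15 = 352.15 K
V_n = √(4kTRB)
4kTRB = 4 × 1.38×10⁻²³ × 352.15 × 5.00×10¹ × 4.95×10⁶ = 4.81×10⁻¹² V²
V_n = √(4.81×10⁻¹²) = 2.19×10⁻⁶ V = 2.19 µV

2.19 µV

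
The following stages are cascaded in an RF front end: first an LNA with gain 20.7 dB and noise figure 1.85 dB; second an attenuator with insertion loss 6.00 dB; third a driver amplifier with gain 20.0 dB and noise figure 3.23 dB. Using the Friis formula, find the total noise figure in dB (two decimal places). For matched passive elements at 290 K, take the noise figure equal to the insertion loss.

2.02 dB

Convert to linear (a loss of L dB is a gain of −L dB): F_i = 10^(NF_i/10), G_i = 10^(G_i,dB/10)
  Stage 1: F_1 = 10^(1.85/10) = 1.531, G_1 = 10^(20.7/10) = 117.5
  Stage 2: F_2 = 10^(6.00/10) = 3.981, G_2 = 10^(−6.00/10) = 0.2512
  Stage 3: F_3 = 10^(3.23/10) = 2.104, G_3 = 10^(20.0/10) = 100.0
Friis cascade:
  F = 1.531 + (3.981 − 1)/117.5 + (2.104 − 1)/29.51 = 1.594
NF = 10 log₁₀(1.594) = 2.02 dB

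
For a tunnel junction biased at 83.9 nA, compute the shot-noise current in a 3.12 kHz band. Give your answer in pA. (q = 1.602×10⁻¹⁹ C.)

9.16 pA

I_n = √(2qI·B)
2qI·B = 2 × 1.602×10⁻¹⁹ × 8.39×10⁻⁸ × 3.12×10³ = 8.39×10⁻²³ A²
I_n = √(8.39×10⁻²³) = 9.16×10⁻¹² A = 9.16 pA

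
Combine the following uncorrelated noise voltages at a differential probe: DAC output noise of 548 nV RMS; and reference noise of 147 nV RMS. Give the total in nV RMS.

567 nV

Uncorrelated sources add in power (mean-square): V_tot = √(ΣV_i²)
V_tot = √[(5.48×10⁻⁷)² + (1.47×10⁻⁷)²] = 5.67×10⁻⁷ V = 567 nV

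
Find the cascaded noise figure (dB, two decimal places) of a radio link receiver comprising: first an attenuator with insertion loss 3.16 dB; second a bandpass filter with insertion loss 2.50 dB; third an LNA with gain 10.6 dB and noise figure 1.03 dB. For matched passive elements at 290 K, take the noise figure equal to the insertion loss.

Convert to linear (a loss of L dB is a gain of −L dB): F_i = 10^(NF_i/10), G_i = 10^(G_i,dB/10)
  Stage 1: F_1 = 10^(3.16/10) = 2.070, G_1 = 10^(−3.16/10) = 0.4831
  Stage 2: F_2 = 10^(2.50/10) = 1.778, G_2 = 10^(−2.50/10) = 0.5623
  Stage 3: F_3 = 10^(1.03/10) = 1.268, G_3 = 10^(10.6/10) = 11.48
Friis cascade:
  F = 2.070 + (1.778 − 1)/0.4831 + (1.268 − 1)/0.2716 = 4.667
NF = 10 log₁₀(4.667) = 6.69 dB

6.69 dB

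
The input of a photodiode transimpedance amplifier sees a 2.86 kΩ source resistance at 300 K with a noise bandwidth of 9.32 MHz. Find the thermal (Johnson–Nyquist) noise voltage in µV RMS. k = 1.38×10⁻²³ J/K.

21.0 µV

V_n = √(4kTRB)
4kTRB = 4 × 1.38×10⁻²³ × 300 × 2.86×10³ × 9.32×10⁶ = 4.41×10⁻¹⁰ V²
V_n = √(4.41×10⁻¹⁰) = 2.10×10⁻⁵ V = 21.0 µV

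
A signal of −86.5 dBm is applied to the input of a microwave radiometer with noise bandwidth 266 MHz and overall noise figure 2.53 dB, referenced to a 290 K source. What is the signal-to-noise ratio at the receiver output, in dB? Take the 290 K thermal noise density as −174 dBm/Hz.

Noise floor: N = −174 + 10 log₁₀(B) + NF
10 log₁₀(2.66×10⁸) = 84.25 dB
N = −174 + 84.25 + 2.53 = −87.22 dBm
SNR = P_sig − N = −86.5 − (−87.22) = 0.72 dB → 0.7 dB

0.7 dB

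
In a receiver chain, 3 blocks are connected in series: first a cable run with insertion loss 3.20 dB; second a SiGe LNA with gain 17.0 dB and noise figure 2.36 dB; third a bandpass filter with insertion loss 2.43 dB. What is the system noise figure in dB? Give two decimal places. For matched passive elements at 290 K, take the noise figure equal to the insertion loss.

5.60 dB

Convert to linear (a loss of L dB is a gain of −L dB): F_i = 10^(NF_i/10), G_i = 10^(G_i,dB/10)
  Stage 1: F_1 = 10^(3.20/10) = 2.089, G_1 = 10^(−3.20/10) = 0.4786
  Stage 2: F_2 = 10^(2.36/10) = 1.722, G_2 = 10^(17.0/10) = 50.12
  Stage 3: F_3 = 10^(2.43/10) = 1.750, G_3 = 10^(−2.43/10) = 0.5715
Friis cascade:
  F = 2.089 + (1.722 − 1)/0.4786 + (1.750 − 1)/23.99 = 3.629
NF = 10 log₁₀(3.629) = 5.60 dB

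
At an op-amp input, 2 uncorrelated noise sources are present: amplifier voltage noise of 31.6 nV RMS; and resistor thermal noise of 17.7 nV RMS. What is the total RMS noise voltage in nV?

36.2 nV

Uncorrelated sources add in power (mean-square): V_tot = √(ΣV_i²)
V_tot = √[(3.16×10⁻⁸)² + (1.77×10⁻⁸)²] = 3.62×10⁻⁸ V = 36.2 nV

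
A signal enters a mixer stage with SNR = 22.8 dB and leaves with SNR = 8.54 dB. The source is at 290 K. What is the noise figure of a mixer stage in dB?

14.26 dB

NF (dB) = SNR_in(dB) − SNR_out(dB) when the source is at T₀
NF = 22.8 − 8.54 = 14.26 dB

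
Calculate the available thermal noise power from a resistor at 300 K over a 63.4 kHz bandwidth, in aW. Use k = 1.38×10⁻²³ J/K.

P_n = kTB = 1.38×10⁻²³ × 300 × 6.34×10⁴ = 2.62×10⁻¹⁶ W = 262 aW

262 aW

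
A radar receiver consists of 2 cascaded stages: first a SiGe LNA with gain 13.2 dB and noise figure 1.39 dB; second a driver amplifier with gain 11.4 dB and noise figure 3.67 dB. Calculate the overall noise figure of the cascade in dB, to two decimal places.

1.59 dB

Convert to linear (a loss of L dB is a gain of −L dB): F_i = 10^(NF_i/10), G_i = 10^(G_i,dB/10)
  Stage 1: F_1 = 10^(1.39/10) = 1.377, G_1 = 10^(13.2/10) = 20.89
  Stage 2: F_2 = 10^(3.67/10) = 2.328, G_2 = 10^(11.4/10) = 13.80
Friis cascade:
  F = 1.377 + (2.328 − 1)/20.89 = 1.441
NF = 10 log₁₀(1.441) = 1.59 dB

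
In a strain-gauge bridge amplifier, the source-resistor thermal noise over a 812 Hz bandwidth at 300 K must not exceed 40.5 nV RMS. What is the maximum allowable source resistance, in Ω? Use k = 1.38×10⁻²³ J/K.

Johnson–Nyquist: V_n = √(4kTRB) ⇒ R = V_n² / (4kTB)
4kTB = 4 × 1.38×10⁻²³ × 300 × 8.12×10² = 1.34×10⁻¹⁷
R = (4.05×10⁻⁸)² / 1.34×10⁻¹⁷ = 1.22×10² Ω = 122 Ω

122 Ω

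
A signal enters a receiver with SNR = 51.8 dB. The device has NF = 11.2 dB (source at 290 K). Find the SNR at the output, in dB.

By definition F = SNR_in/SNR_out, so in dB: SNR_out = SNR_in − NF
SNR_out = 51.8 − 11.2 = 40.6 dB

40.6 dB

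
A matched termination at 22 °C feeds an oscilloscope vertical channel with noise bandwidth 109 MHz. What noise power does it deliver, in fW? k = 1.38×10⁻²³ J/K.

444 fW

T = 22 °C + 273.15 = 295.15 K
P_n = kTB = 1.38×10⁻²³ × 295.15 × 1.09×10⁸ = 4.44×10⁻¹³ W = 444 fW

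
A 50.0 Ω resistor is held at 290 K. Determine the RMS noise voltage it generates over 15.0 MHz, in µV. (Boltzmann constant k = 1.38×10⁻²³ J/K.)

V_n = √(4kTRB)
4kTRB = 4 × 1.38×10⁻²³ × 290 × 5.00×10¹ × 1.50×10⁷ = 1.20×10⁻¹¹ V²
V_n = √(1.20×10⁻¹¹) = 3.46×10⁻⁶ V = 3.46 µV

3.46 µV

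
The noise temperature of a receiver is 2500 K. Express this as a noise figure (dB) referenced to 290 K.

F = 1 + T_e/T₀ = 1 + 2500/290 = 9.62069
NF = 10 log₁₀(9.62069) = 9.83 dB

9.83 dB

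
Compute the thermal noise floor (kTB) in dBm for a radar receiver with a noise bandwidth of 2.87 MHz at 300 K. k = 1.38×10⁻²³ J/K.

P_n = kTB = 1.38×10⁻²³ × 300 × 2.87×10⁶ = 1.19×10⁻¹⁴ W
In dBm: 10 log₁₀(1.19×10⁻¹⁴ / 10⁻³) = −109.3 dBm

−109.3 dBm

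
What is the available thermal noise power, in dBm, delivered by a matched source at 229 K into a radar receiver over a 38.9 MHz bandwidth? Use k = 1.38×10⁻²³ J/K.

P_n = kTB = 1.38×10⁻²³ × 229 × 3.89×10⁷ = 1.23×10⁻¹³ W
In dBm: 10 log₁₀(1.23×10⁻¹³ / 10⁻³) = −99.1 dBm

−99.1 dBm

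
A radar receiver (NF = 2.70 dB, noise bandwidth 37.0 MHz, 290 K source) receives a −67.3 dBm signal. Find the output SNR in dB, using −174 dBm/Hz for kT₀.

Noise floor: N = −174 + 10 log₁₀(B) + NF
10 log₁₀(3.70×10⁷) = 75.68 dB
N = −174 + 75.68 + 2.70 = −95.62 dBm
SNR = P_sig − N = −67.3 − (−95.62) = 28.32 dB → 28.3 dB

28.3 dB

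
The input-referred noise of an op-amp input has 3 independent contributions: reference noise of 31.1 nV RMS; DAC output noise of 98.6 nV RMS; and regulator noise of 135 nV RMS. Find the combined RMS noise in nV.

Uncorrelated sources add in power (mean-square): V_tot = √(ΣV_i²)
V_tot = √[(3.11×10⁻⁸)² + (9.86×10⁻⁸)² + (1.35×10⁻⁷)²] = 1.70×10⁻⁷ V = 170 nV

170 nV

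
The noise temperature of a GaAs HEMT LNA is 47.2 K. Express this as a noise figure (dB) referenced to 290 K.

F = 1 + T_e/T₀ = 1 + 47.2/290 = 1.16276
NF = 10 log₁₀(1.16276) = 0.655 dB

0.655 dB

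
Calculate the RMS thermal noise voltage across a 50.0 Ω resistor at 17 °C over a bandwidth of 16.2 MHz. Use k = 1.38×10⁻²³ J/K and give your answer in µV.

3.60 µV

T = 17 °C + 273.15 = 290.15 K
V_n = √(4kTRB)
4kTRB = 4 × 1.38×10⁻²³ × 290.15 × 5.00×10¹ × 1.62×10⁷ = 1.30×10⁻¹¹ V²
V_n = √(1.30×10⁻¹¹) = 3.60×10⁻⁶ V = 3.60 µV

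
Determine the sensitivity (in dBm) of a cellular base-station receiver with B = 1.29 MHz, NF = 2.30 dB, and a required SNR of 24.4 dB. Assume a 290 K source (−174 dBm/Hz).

−86.2 dBm

Sensitivity = −174 + 10 log₁₀(B) + NF + SNR_min
= −174 + 61.11 + 2.30 + 24.4
= −86.19 dBm → −86.2 dBm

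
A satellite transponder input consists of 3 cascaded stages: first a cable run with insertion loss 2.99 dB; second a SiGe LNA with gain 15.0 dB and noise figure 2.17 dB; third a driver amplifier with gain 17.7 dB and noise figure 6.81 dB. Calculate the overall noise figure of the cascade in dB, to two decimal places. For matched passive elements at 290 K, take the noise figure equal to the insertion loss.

5.47 dB

Convert to linear (a loss of L dB is a gain of −L dB): F_i = 10^(NF_i/10), G_i = 10^(G_i,dB/10)
  Stage 1: F_1 = 10^(2.99/10) = 1.991, G_1 = 10^(−2.99/10) = 0.5023
  Stage 2: F_2 = 10^(2.17/10) = 1.648, G_2 = 10^(15.0/10) = 31.62
  Stage 3: F_3 = 10^(6.81/10) = 4.797, G_3 = 10^(17.7/10) = 58.88
Friis cascade:
  F = 1.991 + (1.648 − 1)/0.5023 + (4.797 − 1)/15.89 = 3.520
NF = 10 log₁₀(3.520) = 5.47 dB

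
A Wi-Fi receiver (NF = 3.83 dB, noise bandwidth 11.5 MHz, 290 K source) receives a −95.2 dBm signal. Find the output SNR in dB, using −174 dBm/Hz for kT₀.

Noise floor: N = −174 + 10 log₁₀(B) + NF
10 log₁₀(1.15×10⁷) = 70.61 dB
N = −174 + 70.61 + 3.83 = −99.56 dBm
SNR = P_sig − N = −95.2 − (−99.56) = 4.36 dB → 4.4 dB

4.4 dB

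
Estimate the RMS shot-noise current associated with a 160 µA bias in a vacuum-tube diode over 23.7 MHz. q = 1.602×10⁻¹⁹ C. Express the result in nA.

34.9 nA

I_n = √(2qI·B)
2qI·B = 2 × 1.602×10⁻¹⁹ × 1.60×10⁻⁴ × 2.37×10⁷ = 1.21×10⁻¹⁵ A²
I_n = √(1.21×10⁻¹⁵) = 3.49×10⁻⁸ A = 34.9 nA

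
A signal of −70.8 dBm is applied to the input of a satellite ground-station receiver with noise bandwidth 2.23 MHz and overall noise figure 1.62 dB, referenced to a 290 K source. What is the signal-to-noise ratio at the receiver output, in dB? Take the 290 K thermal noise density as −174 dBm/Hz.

Noise floor: N = −174 + 10 log₁₀(B) + NF
10 log₁₀(2.23×10⁶) = 63.48 dB
N = −174 + 63.48 + 1.62 = −108.90 dBm
SNR = P_sig − N = −70.8 − (−108.90) = 38.10 dB → 38.1 dB

38.1 dB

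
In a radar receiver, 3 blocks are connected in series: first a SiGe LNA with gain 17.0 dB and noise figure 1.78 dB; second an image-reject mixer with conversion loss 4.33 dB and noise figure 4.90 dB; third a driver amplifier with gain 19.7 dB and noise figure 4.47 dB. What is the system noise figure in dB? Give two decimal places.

2.16 dB

Convert to linear (a loss of L dB is a gain of −L dB): F_i = 10^(NF_i/10), G_i = 10^(G_i,dB/10)
  Stage 1: F_1 = 10^(1.78/10) = 1.507, G_1 = 10^(17.0/10) = 50.12
  Stage 2: F_2 = 10^(4.90/10) = 3.090, G_2 = 10^(−4.33/10) = 0.3690
  Stage 3: F_3 = 10^(4.47/10) = 2.799, G_3 = 10^(19.7/10) = 93.33
Friis cascade:
  F = 1.507 + (3.090 − 1)/50.12 + (2.799 − 1)/18.49 = 1.646
NF = 10 log₁₀(1.646) = 2.16 dB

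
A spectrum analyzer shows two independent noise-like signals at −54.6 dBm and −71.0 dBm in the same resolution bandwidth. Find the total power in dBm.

−54.5 dBm

Convert to linear, add, convert back:
P₁ = 3.47×10⁻⁹ W, P₂ = 7.94×10⁻¹¹ W
P_tot = 3.55×10⁻⁹ W → 10 log₁₀(P_tot / 10⁻³) = −54.5 dBm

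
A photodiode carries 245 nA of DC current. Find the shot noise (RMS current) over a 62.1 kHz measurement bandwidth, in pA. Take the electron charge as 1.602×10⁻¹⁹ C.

I_n = √(2qI·B)
2qI·B = 2 × 1.602×10⁻¹⁹ × 2.45×10⁻⁷ × 6.21×10⁴ = 4.87×10⁻²¹ A²
I_n = √(4.87×10⁻²¹) = 6.98×10⁻¹¹ A = 69.8 pA

69.8 pA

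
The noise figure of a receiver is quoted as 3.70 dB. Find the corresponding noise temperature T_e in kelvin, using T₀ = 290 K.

F = 10^(3.70/10) = 2.34423
T_e = (F − 1)·T₀ = (2.34423 − 1) × 290 = 390 K

390 K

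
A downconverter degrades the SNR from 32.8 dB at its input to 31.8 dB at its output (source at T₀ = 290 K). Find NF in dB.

1.0 dB

NF (dB) = SNR_in(dB) − SNR_out(dB) when the source is at T₀
NF = 32.8 − 31.8 = 1.0 dB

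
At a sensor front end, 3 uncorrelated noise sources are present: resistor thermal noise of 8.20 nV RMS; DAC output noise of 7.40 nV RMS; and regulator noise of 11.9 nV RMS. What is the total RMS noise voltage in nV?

Uncorrelated sources add in power (mean-square): V_tot = √(ΣV_i²)
V_tot = √[(8.20×10⁻⁹)² + (7.40×10⁻⁹)² + (1.19×10⁻⁸)²] = 1.62×10⁻⁸ V = 16.2 nV

16.2 nV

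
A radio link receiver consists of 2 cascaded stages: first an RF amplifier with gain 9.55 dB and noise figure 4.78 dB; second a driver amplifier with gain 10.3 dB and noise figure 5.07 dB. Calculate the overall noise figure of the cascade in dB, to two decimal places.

Convert to linear (a loss of L dB is a gain of −L dB): F_i = 10^(NF_i/10), G_i = 10^(G_i,dB/10)
  Stage 1: F_1 = 10^(4.78/10) = 3.006, G_1 = 10^(9.55/10) = 9.016
  Stage 2: F_2 = 10^(5.07/10) = 3.214, G_2 = 10^(10.3/10) = 10.72
Friis cascade:
  F = 3.006 + (3.214 − 1)/9.016 = 3.252
NF = 10 log₁₀(3.252) = 5.12 dB

5.12 dB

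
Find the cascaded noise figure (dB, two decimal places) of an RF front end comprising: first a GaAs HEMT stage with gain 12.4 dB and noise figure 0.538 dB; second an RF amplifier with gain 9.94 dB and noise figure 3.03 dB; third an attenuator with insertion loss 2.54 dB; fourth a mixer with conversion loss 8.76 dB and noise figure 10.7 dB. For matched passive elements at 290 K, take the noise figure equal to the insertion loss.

Convert to linear (a loss of L dB is a gain of −L dB): F_i = 10^(NF_i/10), G_i = 10^(G_i,dB/10)
  Stage 1: F_1 = 10^(0.538/10) = 1.132, G_1 = 10^(12.4/10) = 17.38
  Stage 2: F_2 = 10^(3.03/10) = 2.009, G_2 = 10^(9.94/10) = 9.863
  Stage 3: F_3 = 10^(2.54/10) = 1.795, G_3 = 10^(−2.54/10) = 0.5572
  Stage 4: F_4 = 10^(10.7/10) = 11.75, G_4 = 10^(−8.76/10) = 0.1330
Friis cascade:
  F = 1.132 + (2.009 − 1)/17.38 + (1.795 − 1)/171.4 + (11.75 − 1)/95.50 = 1.307
NF = 10 log₁₀(1.307) = 1.16 dB

1.16 dB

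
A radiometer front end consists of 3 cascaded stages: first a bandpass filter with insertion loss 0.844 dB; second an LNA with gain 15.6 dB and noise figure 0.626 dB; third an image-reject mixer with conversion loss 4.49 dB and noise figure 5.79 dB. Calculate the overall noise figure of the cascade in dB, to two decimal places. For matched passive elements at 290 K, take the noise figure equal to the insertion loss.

1.75 dB

Convert to linear (a loss of L dB is a gain of −L dB): F_i = 10^(NF_i/10), G_i = 10^(G_i,dB/10)
  Stage 1: F_1 = 10^(0.844/10) = 1.215, G_1 = 10^(−0.844/10) = 0.8234
  Stage 2: F_2 = 10^(0.626/10) = 1.155, G_2 = 10^(15.6/10) = 36.31
  Stage 3: F_3 = 10^(5.79/10) = 3.793, G_3 = 10^(−4.49/10) = 0.3556
Friis cascade:
  F = 1.215 + (1.155 − 1)/0.8234 + (3.793 − 1)/29.90 = 1.496
NF = 10 log₁₀(1.496) = 1.75 dB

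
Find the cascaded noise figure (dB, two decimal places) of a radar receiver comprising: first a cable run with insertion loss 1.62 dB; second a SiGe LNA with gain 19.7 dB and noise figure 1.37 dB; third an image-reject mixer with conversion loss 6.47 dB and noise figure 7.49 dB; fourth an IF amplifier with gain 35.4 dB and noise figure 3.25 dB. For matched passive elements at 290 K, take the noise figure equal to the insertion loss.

Convert to linear (a loss of L dB is a gain of −L dB): F_i = 10^(NF_i/10), G_i = 10^(G_i,dB/10)
  Stage 1: F_1 = 10^(1.62/10) = 1.452, G_1 = 10^(−1.62/10) = 0.6887
  Stage 2: F_2 = 10^(1.37/10) = 1.371, G_2 = 10^(19.7/10) = 93.33
  Stage 3: F_3 = 10^(7.49/10) = 5.610, G_3 = 10^(−6.47/10) = 0.2254
  Stage 4: F_4 = 10^(3.25/10) = 2.113, G_4 = 10^(35.4/10) = 3467
Friis cascade:
  F = 1.452 + (1.371 − 1)/0.6887 + (5.610 − 1)/64.27 + (2.113 − 1)/14.49 = 2.139
NF = 10 log₁₀(2.139) = 3.30 dB

3.30 dB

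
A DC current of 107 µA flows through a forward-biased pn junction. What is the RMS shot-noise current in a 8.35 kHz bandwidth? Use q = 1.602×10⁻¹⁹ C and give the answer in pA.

535 pA

I_n = √(2qI·B)
2qI·B = 2 × 1.602×10⁻¹⁹ × 1.07×10⁻⁴ × 8.35×10³ = 2.86×10⁻¹⁹ A²
I_n = √(2.86×10⁻¹⁹) = 5.35×10⁻¹⁰ A = 535 pA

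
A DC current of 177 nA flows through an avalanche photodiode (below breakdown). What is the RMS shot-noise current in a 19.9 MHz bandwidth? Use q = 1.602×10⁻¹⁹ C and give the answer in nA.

1.06 nA

I_n = √(2qI·B)
2qI·B = 2 × 1.602×10⁻¹⁹ × 1.77×10⁻⁷ × 1.99×10⁷ = 1.13×10⁻¹⁸ A²
I_n = √(1.13×10⁻¹⁸) = 1.06×10⁻⁹ A = 1.06 nA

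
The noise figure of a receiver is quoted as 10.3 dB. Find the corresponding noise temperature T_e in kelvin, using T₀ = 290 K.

F = 10^(10.3/10) = 10.7152
T_e = (F − 1)·T₀ = (10.7152 − 1) × 290 = 2817 K

2817 K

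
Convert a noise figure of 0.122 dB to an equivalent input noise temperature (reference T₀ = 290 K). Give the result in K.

F = 10^(0.122/10) = 1.02849
T_e = (F − 1)·T₀ = (1.02849 − 1) × 290 = 8.26 K

8.26 K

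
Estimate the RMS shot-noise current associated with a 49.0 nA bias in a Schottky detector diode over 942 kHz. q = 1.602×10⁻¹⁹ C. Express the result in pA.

I_n = √(2qI·B)
2qI·B = 2 × 1.602×10⁻¹⁹ × 4.90×10⁻⁸ × 9.42×10⁵ = 1.48×10⁻²⁰ A²
I_n = √(1.48×10⁻²⁰) = 1.22×10⁻¹⁰ A = 122 pA

122 pA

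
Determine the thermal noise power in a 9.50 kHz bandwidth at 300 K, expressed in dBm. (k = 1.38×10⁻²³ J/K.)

P_n = kTB = 1.38×10⁻²³ × 300 × 9.50×10³ = 3.93×10⁻¹⁷ W
In dBm: 10 log₁₀(3.93×10⁻¹⁷ / 10⁻³) = −134.1 dBm

−134.1 dBm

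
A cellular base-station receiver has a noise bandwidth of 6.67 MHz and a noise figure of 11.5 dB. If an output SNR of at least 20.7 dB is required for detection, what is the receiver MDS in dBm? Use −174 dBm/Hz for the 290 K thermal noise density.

Sensitivity = −174 + 10 log₁₀(B) + NF + SNR_min
= −174 + 68.24 + 11.5 + 20.7
= −73.56 dBm → −73.6 dBm

−73.6 dBm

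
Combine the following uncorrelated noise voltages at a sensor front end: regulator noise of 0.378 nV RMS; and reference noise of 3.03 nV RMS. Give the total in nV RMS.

3.05 nV

Uncorrelated sources add in power (mean-square): V_tot = √(ΣV_i²)
V_tot = √[(3.78×10⁻¹⁰)² + (3.03×10⁻⁹)²] = 3.05×10⁻⁹ V = 3.05 nV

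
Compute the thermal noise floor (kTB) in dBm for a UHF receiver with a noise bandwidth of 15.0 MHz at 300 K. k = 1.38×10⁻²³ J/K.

P_n = kTB = 1.38×10⁻²³ × 300 × 1.50×10⁷ = 6.21×10⁻¹⁴ W
In dBm: 10 log₁₀(6.21×10⁻¹⁴ / 10⁻³) = −102.1 dBm

−102.1 dBm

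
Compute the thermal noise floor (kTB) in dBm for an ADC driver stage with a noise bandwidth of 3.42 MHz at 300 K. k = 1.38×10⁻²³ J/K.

−108.5 dBm

P_n = kTB = 1.38×10⁻²³ × 300 × 3.42×10⁶ = 1.42×10⁻¹⁴ W
In dBm: 10 log₁₀(1.42×10⁻¹⁴ / 10⁻³) = −108.5 dBm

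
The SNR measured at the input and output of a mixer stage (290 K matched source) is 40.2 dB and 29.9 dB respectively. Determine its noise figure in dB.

NF (dB) = SNR_in(dB) − SNR_out(dB) when the source is at T₀
NF = 40.2 − 29.9 = 10.3 dB

10.3 dB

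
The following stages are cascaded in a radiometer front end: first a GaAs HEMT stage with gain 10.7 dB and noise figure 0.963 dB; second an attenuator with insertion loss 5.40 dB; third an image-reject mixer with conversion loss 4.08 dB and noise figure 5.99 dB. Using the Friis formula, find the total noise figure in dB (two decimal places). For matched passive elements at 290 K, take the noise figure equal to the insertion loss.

Convert to linear (a loss of L dB is a gain of −L dB): F_i = 10^(NF_i/10), G_i = 10^(G_i,dB/10)
  Stage 1: F_1 = 10^(0.963/10) = 1.248, G_1 = 10^(10.7/10) = 11.75
  Stage 2: F_2 = 10^(5.40/10) = 3.467, G_2 = 10^(−5.40/10) = 0.2884
  Stage 3: F_3 = 10^(5.99/10) = 3.972, G_3 = 10^(−4.08/10) = 0.3908
Friis cascade:
  F = 1.248 + (3.467 − 1)/11.75 + (3.972 − 1)/3.388 = 2.335
NF = 10 log₁₀(2.335) = 3.68 dB

3.68 dB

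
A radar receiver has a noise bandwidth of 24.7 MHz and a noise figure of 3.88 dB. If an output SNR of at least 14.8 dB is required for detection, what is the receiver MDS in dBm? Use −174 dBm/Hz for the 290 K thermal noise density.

−81.4 dBm

Sensitivity = −174 + 10 log₁₀(B) + NF + SNR_min
= −174 + 73.93 + 3.88 + 14.8
= −81.39 dBm → −81.4 dBm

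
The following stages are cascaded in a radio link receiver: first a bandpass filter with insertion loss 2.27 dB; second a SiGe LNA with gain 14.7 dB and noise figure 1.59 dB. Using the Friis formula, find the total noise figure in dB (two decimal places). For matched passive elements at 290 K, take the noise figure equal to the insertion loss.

Convert to linear (a loss of L dB is a gain of −L dB): F_i = 10^(NF_i/10), G_i = 10^(G_i,dB/10)
  Stage 1: F_1 = 10^(2.27/10) = 1.687, G_1 = 10^(−2.27/10) = 0.5929
  Stage 2: F_2 = 10^(1.59/10) = 1.442, G_2 = 10^(14.7/10) = 29.51
Friis cascade:
  F = 1.687 + (1.442 − 1)/0.5929 = 2.432
NF = 10 log₁₀(2.432) = 3.86 dB

3.86 dB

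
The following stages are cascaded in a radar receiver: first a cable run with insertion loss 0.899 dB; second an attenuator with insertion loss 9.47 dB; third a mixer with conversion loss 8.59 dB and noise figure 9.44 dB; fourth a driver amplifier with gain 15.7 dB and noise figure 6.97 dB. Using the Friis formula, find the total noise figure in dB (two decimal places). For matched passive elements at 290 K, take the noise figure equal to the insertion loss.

Convert to linear (a loss of L dB is a gain of −L dB): F_i = 10^(NF_i/10), G_i = 10^(G_i,dB/10)
  Stage 1: F_1 = 10^(0.899/10) = 1.230, G_1 = 10^(−0.899/10) = 0.8130
  Stage 2: F_2 = 10^(9.47/10) = 8.851, G_2 = 10^(−9.47/10) = 0.1130
  Stage 3: F_3 = 10^(9.44/10) = 8.790, G_3 = 10^(−8.59/10) = 0.1384
  Stage 4: F_4 = 10^(6.97/10) = 4.977, G_4 = 10^(15.7/10) = 37.15
Friis cascade:
  F = 1.230 + (8.851 − 1)/0.8130 + (8.790 − 1)/0.09185 + (4.977 − 1)/0.01271 = 408.7
NF = 10 log₁₀(408.7) = 26.11 dB

26.11 dB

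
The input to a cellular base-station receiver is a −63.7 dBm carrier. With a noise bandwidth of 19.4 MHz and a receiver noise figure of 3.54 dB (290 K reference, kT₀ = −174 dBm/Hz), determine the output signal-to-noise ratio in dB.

Noise floor: N = −174 + 10 log₁₀(B) + NF
10 log₁₀(1.94×10⁷) = 72.88 dB
N = −174 + 72.88 + 3.54 = −97.58 dBm
SNR = P_sig − N = −63.7 − (−97.58) = 33.88 dB → 33.9 dB

33.9 dB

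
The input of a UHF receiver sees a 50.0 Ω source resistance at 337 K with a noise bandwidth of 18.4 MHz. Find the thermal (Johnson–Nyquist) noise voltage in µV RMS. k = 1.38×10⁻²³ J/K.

V_n = √(4kTRB)
4kTRB = 4 × 1.38×10⁻²³ × 337 × 5.00×10¹ × 1.84×10⁷ = 1.71×10⁻¹¹ V²
V_n = √(1.71×10⁻¹¹) = 4.14×10⁻⁶ V = 4.14 µV

4.14 µV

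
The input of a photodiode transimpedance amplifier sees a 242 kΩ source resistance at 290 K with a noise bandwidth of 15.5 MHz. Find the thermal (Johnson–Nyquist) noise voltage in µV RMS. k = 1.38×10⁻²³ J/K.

V_n = √(4kTRB)
4kTRB = 4 × 1.38×10⁻²³ × 290 × 2.42×10⁵ × 1.55×10⁷ = 6.00×10⁻⁸ V²
V_n = √(6.00×10⁻⁸) = 2.45×10⁻⁴ V = 245 µV

245 µV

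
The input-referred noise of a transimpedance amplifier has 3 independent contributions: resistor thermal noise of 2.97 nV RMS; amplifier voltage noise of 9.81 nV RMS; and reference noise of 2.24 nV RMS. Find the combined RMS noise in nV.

Uncorrelated sources add in power (mean-square): V_tot = √(ΣV_i²)
V_tot = √[(2.97×10⁻⁹)² + (9.81×10⁻⁹)² + (2.24×10⁻⁹)²] = 1.05×10⁻⁸ V = 10.5 nV

10.5 nV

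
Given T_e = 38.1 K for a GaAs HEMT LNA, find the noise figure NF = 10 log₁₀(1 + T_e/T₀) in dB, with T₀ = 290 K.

0.536 dB

F = 1 + T_e/T₀ = 1 + 38.1/290 = 1.13138
NF = 10 log₁₀(1.13138) = 0.536 dB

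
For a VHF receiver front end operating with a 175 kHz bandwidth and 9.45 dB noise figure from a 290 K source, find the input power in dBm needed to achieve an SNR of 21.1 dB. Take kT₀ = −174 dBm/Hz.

Sensitivity = −174 + 10 log₁₀(B) + NF + SNR_min
= −174 + 52.43 + 9.45 + 21.1
= −91.02 dBm → −91.0 dBm

−91.0 dBm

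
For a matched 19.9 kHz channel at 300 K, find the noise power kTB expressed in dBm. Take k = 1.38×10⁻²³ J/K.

−130.8 dBm

P_n = kTB = 1.38×10⁻²³ × 300 × 1.99×10⁴ = 8.24×10⁻¹⁷ W
In dBm: 10 log₁₀(8.24×10⁻¹⁷ / 10⁻³) = −130.8 dBm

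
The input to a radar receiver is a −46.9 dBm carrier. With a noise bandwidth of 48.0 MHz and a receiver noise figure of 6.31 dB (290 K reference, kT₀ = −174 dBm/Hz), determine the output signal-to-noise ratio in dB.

44.0 dB

Noise floor: N = −174 + 10 log₁₀(B) + NF
10 log₁₀(4.80×10⁷) = 76.81 dB
N = −174 + 76.81 + 6.31 = −90.88 dBm
SNR = P_sig − N = −46.9 − (−90.88) = 43.98 dB → 44.0 dB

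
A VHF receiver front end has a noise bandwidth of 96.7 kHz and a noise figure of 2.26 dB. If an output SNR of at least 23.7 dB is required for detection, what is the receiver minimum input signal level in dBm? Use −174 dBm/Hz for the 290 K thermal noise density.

−98.2 dBm

Sensitivity = −174 + 10 log₁₀(B) + NF + SNR_min
= −174 + 49.85 + 2.26 + 23.7
= −98.19 dBm → −98.2 dBm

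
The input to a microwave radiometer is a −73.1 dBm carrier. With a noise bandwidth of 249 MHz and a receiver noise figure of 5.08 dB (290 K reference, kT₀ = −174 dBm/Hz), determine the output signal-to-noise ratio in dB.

Noise floor: N = −174 + 10 log₁₀(B) + NF
10 log₁₀(2.49×10⁸) = 83.96 dB
N = −174 + 83.96 + 5.08 = −84.96 dBm
SNR = P_sig − N = −73.1 − (−84.96) = 11.86 dB → 11.9 dB

11.9 dB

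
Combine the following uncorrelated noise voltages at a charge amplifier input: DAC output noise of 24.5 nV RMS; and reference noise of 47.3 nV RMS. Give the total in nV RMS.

53.3 nV

Uncorrelated sources add in power (mean-square): V_tot = √(ΣV_i²)
V_tot = √[(2.45×10⁻⁸)² + (4.73×10⁻⁸)²] = 5.33×10⁻⁸ V = 53.3 nV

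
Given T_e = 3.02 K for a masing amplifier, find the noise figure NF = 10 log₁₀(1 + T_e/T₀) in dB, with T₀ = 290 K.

0.045 dB

F = 1 + T_e/T₀ = 1 + 3.02/290 = 1.01041
NF = 10 log₁₀(1.01041) = 0.045 dB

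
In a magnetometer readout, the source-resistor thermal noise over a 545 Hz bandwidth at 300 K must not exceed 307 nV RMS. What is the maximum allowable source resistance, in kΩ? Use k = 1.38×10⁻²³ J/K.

Johnson–Nyquist: V_n = √(4kTRB) ⇒ R = V_n² / (4kTB)
4kTB = 4 × 1.38×10⁻²³ × 300 × 5.45×10² = 9.03×10⁻¹⁸
R = (3.07×10⁻⁷)² / 9.03×10⁻¹⁸ = 1.04×10⁴ Ω = 10.4 kΩ

10.4 kΩ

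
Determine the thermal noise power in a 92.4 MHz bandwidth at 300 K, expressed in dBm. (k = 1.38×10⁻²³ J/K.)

P_n = kTB = 1.38×10⁻²³ × 300 × 9.24×10⁷ = 3.83×10⁻¹³ W
In dBm: 10 log₁₀(3.83×10⁻¹³ / 10⁻³) = −94.2 dBm

−94.2 dBm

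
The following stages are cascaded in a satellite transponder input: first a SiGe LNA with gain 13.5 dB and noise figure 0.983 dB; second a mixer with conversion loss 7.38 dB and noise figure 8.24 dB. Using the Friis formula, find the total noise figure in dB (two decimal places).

1.78 dB

Convert to linear (a loss of L dB is a gain of −L dB): F_i = 10^(NF_i/10), G_i = 10^(G_i,dB/10)
  Stage 1: F_1 = 10^(0.983/10) = 1.254, G_1 = 10^(13.5/10) = 22.39
  Stage 2: F_2 = 10^(8.24/10) = 6.668, G_2 = 10^(−7.38/10) = 0.1828
Friis cascade:
  F = 1.254 + (6.668 − 1)/22.39 = 1.507
NF = 10 log₁₀(1.507) = 1.78 dB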